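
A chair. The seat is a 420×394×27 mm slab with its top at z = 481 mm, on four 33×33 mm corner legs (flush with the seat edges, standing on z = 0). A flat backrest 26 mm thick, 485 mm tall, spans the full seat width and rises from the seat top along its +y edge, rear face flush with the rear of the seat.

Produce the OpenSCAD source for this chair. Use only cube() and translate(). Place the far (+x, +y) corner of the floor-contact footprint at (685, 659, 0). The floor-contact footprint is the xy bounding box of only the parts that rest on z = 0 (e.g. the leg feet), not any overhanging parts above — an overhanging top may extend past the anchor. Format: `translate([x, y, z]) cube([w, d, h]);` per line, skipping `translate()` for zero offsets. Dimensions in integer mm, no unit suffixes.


translate([265, 265, 454]) cube([420, 394, 27]);
translate([265, 265, 0]) cube([33, 33, 454]);
translate([652, 265, 0]) cube([33, 33, 454]);
translate([265, 626, 0]) cube([33, 33, 454]);
translate([652, 626, 0]) cube([33, 33, 454]);
translate([265, 633, 481]) cube([420, 26, 485]);


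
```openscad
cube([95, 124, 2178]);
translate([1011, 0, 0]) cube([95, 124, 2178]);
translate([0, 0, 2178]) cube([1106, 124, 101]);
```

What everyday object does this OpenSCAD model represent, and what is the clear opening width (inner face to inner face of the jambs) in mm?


A door frame. The clear opening width is 916 mm.

Two 2178 mm tall posts with a header on top — a door frame. The left jamb is 95 mm wide at x = 0; the right jamb starts at x = 1011. The clear opening is 1011 − 95 = 916 mm.


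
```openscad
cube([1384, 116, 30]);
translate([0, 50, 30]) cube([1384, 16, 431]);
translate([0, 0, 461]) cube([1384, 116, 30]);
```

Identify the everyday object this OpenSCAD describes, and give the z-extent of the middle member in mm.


An I-beam. The web height is 431 mm.

Two wide flanges with a thin centred web — an I-beam. Overall 491 mm minus two 30 mm flanges gives a web of 491 − 2·30 = 431 mm.


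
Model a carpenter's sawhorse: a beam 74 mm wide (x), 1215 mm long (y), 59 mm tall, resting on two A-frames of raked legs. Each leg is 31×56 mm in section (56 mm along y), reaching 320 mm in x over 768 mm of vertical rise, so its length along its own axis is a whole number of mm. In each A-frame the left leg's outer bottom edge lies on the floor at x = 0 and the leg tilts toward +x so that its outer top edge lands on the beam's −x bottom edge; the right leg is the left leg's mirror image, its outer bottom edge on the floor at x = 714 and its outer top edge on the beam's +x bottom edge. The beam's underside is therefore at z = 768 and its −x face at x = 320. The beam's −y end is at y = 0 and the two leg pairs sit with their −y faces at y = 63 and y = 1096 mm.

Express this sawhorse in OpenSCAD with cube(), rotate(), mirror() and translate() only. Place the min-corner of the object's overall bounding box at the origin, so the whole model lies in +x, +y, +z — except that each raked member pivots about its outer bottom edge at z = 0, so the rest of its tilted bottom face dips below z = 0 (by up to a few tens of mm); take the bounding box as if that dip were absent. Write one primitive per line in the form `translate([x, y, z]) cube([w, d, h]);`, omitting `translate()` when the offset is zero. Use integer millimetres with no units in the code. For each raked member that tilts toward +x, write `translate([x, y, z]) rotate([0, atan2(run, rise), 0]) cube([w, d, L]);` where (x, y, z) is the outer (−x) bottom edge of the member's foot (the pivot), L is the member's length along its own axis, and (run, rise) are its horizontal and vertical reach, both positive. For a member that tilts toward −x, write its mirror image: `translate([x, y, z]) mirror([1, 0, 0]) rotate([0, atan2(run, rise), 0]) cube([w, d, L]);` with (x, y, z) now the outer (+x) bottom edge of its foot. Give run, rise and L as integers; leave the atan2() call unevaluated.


// leg length = √(320² + 768²) = 832
// right-leg outer foot x = 2·320 + 74 = 714
// beam min-corner = (320, 0, 768)
translate([320, 0, 768]) cube([74, 1215, 59]);
translate([0, 63, 0]) rotate([0, atan2(320, 768), 0]) cube([31, 56, 832]);
translate([714, 63, 0]) mirror([1, 0, 0]) rotate([0, atan2(320, 768), 0]) cube([31, 56, 832]);
translate([0, 1096, 0]) rotate([0, atan2(320, 768), 0]) cube([31, 56, 832]);
translate([714, 1096, 0]) mirror([1, 0, 0]) rotate([0, atan2(320, 768), 0]) cube([31, 56, 832]);


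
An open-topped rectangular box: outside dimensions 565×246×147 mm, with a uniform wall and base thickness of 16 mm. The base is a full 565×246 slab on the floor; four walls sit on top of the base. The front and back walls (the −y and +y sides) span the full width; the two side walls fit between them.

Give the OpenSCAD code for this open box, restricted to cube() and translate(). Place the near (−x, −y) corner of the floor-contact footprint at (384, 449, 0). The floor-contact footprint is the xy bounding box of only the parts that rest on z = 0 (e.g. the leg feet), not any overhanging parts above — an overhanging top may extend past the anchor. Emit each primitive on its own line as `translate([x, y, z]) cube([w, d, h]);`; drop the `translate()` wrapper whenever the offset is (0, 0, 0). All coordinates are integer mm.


translate([384, 449, 0]) cube([565, 246, 16]);
translate([384, 449, 16]) cube([565, 16, 131]);
translate([384, 679, 16]) cube([565, 16, 131]);
translate([384, 465, 16]) cube([16, 214, 131]);
translate([933, 465, 16]) cube([16, 214, 131]);


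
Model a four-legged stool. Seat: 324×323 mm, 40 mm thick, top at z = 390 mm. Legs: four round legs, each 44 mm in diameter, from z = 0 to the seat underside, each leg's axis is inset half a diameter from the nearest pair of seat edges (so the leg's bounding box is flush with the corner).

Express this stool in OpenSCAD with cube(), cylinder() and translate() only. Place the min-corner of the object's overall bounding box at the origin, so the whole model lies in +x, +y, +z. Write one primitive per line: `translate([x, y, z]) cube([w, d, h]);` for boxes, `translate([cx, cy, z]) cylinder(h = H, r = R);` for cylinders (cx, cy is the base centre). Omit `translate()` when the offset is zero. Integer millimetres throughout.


translate([0, 0, 350]) cube([324, 323, 40]);
translate([22, 22, 0]) cylinder(h = 350, r = 22);
translate([302, 22, 0]) cylinder(h = 350, r = 22);
translate([22, 301, 0]) cylinder(h = 350, r = 22);
translate([302, 301, 0]) cylinder(h = 350, r = 22);


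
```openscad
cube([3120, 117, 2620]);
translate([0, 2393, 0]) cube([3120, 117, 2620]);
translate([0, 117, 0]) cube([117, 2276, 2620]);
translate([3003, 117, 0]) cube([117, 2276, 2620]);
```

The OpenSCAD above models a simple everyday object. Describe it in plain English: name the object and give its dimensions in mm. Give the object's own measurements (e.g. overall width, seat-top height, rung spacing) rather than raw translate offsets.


The wall frame of a small rectangular building: four walls, each 2620 mm tall and 117 mm thick, enclosing a footprint 3120 mm (x) by 2510 mm (y) outside-to-outside, with no floor or roof. The front and back walls (the −y and +y sides) span the full width; the two side walls fit between them.


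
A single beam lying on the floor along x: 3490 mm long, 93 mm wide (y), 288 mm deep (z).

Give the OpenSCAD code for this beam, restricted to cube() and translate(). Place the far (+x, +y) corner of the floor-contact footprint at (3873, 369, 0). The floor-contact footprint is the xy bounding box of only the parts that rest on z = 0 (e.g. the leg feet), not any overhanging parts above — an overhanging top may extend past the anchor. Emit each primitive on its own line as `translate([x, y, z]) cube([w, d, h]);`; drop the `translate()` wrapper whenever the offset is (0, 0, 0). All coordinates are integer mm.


translate([383, 276, 0]) cube([3490, 93, 288]);


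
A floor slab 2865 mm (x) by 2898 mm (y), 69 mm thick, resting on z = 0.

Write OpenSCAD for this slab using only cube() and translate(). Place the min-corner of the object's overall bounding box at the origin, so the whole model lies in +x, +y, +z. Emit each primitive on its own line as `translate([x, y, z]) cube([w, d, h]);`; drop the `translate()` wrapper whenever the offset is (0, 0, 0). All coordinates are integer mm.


cube([2865, 2898, 69]);


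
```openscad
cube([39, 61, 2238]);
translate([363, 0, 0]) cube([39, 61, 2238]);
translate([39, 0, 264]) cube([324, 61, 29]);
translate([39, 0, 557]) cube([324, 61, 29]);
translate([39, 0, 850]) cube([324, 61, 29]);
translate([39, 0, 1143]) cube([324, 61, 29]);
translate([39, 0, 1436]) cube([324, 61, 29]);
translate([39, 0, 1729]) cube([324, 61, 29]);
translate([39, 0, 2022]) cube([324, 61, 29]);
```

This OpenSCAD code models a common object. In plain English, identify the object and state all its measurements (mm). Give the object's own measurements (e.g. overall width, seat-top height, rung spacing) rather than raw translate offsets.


A straight ladder. Two 39×61 mm vertical rails, 2238 mm tall, stand 402 mm apart (outside-to-outside) with their front faces coplanar on the −y side. 7 rungs, each 61 mm deep and 29 mm tall, span between the inner faces of the rails, front faces flush with the rails. The lowest rung's underside is at z = 264 mm and rungs are spaced 293 mm apart (underside to underside).


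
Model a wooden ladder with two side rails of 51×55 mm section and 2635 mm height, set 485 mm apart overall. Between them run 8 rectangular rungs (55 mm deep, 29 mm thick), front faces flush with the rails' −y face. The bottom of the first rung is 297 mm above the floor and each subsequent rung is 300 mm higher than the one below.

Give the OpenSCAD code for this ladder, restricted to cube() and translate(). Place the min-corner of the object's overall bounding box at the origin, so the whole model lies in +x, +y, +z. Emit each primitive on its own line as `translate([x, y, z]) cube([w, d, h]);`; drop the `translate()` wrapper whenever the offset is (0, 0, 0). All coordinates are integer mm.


// rung span = 485 - 2*51 = 383
// rung[k] z = 297 + k*300
cube([51, 55, 2635]);
translate([434, 0, 0]) cube([51, 55, 2635]);
translate([51, 0, 297]) cube([383, 55, 29]);
translate([51, 0, 597]) cube([383, 55, 29]);
translate([51, 0, 897]) cube([383, 55, 29]);
translate([51, 0, 1197]) cube([383, 55, 29]);
translate([51, 0, 1497]) cube([383, 55, 29]);
translate([51, 0, 1797]) cube([383, 55, 29]);
translate([51, 0, 2097]) cube([383, 55, 29]);
translate([51, 0, 2397]) cube([383, 55, 29]);


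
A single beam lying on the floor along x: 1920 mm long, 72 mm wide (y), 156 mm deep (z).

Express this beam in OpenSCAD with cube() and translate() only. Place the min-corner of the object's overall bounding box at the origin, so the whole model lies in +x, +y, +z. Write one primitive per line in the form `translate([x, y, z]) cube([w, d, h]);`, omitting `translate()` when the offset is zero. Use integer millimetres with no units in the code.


cube([1920, 72, 156]);


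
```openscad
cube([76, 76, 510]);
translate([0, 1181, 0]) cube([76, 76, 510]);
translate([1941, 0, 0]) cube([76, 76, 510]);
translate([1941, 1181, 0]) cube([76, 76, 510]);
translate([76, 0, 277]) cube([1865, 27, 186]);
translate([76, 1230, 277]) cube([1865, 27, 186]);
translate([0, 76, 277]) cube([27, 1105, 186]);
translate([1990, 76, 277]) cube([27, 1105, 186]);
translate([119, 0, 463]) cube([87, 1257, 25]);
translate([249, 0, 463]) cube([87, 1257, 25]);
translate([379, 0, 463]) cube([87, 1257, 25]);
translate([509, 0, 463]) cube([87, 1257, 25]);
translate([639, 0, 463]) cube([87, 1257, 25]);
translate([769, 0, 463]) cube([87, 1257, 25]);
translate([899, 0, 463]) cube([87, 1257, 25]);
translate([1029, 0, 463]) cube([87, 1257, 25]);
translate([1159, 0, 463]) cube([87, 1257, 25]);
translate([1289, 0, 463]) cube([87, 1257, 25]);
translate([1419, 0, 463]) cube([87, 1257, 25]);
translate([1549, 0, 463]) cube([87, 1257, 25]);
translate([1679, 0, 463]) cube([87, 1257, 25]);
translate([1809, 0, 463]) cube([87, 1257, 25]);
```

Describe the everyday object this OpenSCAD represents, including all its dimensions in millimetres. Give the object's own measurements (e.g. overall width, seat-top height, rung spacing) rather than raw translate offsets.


A bed frame 2017 mm long (x) by 1257 mm wide (y). Four 76×76 mm corner posts, 510 mm tall, at the corners of the footprint. Four rails of 27 mm thickness and 186 mm height run between adjacent posts with their undersides at z = 277 mm, their outer faces flush with the outside of the frame (the two x-running rails run between the posts' inner faces; the two y-running rails run between the posts' inner faces). 14 slats, each 87 mm wide (x) and 25 mm thick, lie across the top of the two x-running rails, running the full 1257 mm width of the frame in y; along x they sit between the end posts with a 43 mm gap after the −x posts and between neighbouring slats, leaving 45 mm before the +x posts.


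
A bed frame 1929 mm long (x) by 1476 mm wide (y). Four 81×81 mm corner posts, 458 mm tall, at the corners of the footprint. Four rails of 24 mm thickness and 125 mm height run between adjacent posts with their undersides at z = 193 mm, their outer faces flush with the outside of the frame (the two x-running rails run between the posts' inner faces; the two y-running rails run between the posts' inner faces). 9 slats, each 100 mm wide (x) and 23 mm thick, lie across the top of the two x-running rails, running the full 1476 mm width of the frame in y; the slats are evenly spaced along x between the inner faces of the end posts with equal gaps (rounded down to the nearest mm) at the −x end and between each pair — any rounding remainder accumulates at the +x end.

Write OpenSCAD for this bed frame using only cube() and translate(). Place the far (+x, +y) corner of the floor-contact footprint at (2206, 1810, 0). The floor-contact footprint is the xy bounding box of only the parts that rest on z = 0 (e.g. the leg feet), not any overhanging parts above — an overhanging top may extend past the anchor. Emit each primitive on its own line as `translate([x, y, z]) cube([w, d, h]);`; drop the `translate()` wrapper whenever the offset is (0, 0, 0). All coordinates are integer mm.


translate([277, 334, 0]) cube([81, 81, 458]);
translate([277, 1729, 0]) cube([81, 81, 458]);
translate([2125, 334, 0]) cube([81, 81, 458]);
translate([2125, 1729, 0]) cube([81, 81, 458]);
translate([358, 334, 193]) cube([1767, 24, 125]);
translate([358, 1786, 193]) cube([1767, 24, 125]);
translate([277, 415, 193]) cube([24, 1314, 125]);
translate([2182, 415, 193]) cube([24, 1314, 125]);
translate([444, 334, 318]) cube([100, 1476, 23]);
translate([630, 334, 318]) cube([100, 1476, 23]);
translate([816, 334, 318]) cube([100, 1476, 23]);
translate([1002, 334, 318]) cube([100, 1476, 23]);
translate([1188, 334, 318]) cube([100, 1476, 23]);
translate([1374, 334, 318]) cube([100, 1476, 23]);
translate([1560, 334, 318]) cube([100, 1476, 23]);
translate([1746, 334, 318]) cube([100, 1476, 23]);
translate([1932, 334, 318]) cube([100, 1476, 23]);


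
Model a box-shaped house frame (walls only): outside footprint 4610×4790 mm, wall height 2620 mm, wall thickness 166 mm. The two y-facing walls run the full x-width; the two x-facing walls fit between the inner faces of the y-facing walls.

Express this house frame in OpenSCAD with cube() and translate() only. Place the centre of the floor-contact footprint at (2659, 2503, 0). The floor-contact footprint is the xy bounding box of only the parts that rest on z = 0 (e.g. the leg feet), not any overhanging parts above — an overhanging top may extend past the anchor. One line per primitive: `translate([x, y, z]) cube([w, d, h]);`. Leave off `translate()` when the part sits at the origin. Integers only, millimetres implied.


translate([354, 108, 0]) cube([4610, 166, 2620]);
translate([354, 4732, 0]) cube([4610, 166, 2620]);
translate([354, 274, 0]) cube([166, 4458, 2620]);
translate([4798, 274, 0]) cube([166, 4458, 2620]);


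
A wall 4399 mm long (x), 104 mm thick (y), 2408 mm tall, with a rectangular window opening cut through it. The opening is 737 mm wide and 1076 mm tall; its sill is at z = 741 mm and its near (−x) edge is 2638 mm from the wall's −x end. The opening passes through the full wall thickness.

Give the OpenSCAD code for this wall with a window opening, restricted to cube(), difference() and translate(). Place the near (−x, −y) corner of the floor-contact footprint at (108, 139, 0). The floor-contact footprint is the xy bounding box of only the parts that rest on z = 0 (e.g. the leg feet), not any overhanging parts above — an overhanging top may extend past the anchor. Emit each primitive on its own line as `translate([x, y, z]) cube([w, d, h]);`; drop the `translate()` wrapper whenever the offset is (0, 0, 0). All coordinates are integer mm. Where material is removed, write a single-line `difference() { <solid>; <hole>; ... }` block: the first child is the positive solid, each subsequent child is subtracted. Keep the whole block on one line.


difference() { translate([108, 139, 0]) cube([4399, 104, 2408]); translate([2746, 139, 741]) cube([737, 104, 1076]); }


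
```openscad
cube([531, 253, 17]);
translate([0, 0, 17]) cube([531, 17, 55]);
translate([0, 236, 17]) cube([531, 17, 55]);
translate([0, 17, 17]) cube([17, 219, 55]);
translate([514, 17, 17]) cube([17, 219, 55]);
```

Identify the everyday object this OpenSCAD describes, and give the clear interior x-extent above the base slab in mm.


An open box. The internal width is 497 mm.

A 531×253 base slab with four walls standing on it — an open box. The base is 531 mm wide and the walls are 17 mm thick, so the internal width is 531 − 2 × 17 = 497 mm.


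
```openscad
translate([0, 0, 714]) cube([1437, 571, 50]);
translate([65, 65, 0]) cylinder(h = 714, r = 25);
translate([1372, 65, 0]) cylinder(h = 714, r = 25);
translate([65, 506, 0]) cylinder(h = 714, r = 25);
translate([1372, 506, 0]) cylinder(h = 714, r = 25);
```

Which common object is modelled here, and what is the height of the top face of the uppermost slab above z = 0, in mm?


A table. The table height is 764 mm.

A 1437×571×50 slab sits at z = 714 on four Ø50 mm round legs — a table. The top surface is at 714 + 50 = 764 mm.


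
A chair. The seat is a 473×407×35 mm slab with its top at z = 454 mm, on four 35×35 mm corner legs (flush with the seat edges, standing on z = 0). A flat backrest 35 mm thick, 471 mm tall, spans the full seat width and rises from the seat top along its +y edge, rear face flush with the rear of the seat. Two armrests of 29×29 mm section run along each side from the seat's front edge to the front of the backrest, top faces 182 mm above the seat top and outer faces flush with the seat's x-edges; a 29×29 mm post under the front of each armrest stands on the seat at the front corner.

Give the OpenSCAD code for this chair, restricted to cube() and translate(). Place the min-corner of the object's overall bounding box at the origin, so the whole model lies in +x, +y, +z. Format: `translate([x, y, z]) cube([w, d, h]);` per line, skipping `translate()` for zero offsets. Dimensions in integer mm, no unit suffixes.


// leg_h = 454 - 35 = 419
// arm post h = 182 - 29 = 153
translate([0, 0, 419]) cube([473, 407, 35]);
cube([35, 35, 419]);
translate([438, 0, 0]) cube([35, 35, 419]);
translate([0, 372, 0]) cube([35, 35, 419]);
translate([438, 372, 0]) cube([35, 35, 419]);
translate([0, 372, 454]) cube([473, 35, 471]);
translate([0, 0, 607]) cube([29, 372, 29]);
translate([444, 0, 607]) cube([29, 372, 29]);
translate([0, 0, 454]) cube([29, 29, 153]);
translate([444, 0, 454]) cube([29, 29, 153]);


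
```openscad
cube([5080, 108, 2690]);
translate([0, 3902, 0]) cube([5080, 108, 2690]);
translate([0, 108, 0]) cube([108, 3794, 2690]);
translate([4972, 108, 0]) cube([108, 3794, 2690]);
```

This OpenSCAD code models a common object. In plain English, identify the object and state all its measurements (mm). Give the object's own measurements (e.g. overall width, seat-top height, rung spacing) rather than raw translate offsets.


The wall frame of a small rectangular building: four walls, each 2690 mm tall and 108 mm thick, enclosing a footprint 5080 mm (x) by 4010 mm (y) outside-to-outside, with no floor or roof. The front and back walls (the −y and +y sides) span the full width; the two side walls fit between them.


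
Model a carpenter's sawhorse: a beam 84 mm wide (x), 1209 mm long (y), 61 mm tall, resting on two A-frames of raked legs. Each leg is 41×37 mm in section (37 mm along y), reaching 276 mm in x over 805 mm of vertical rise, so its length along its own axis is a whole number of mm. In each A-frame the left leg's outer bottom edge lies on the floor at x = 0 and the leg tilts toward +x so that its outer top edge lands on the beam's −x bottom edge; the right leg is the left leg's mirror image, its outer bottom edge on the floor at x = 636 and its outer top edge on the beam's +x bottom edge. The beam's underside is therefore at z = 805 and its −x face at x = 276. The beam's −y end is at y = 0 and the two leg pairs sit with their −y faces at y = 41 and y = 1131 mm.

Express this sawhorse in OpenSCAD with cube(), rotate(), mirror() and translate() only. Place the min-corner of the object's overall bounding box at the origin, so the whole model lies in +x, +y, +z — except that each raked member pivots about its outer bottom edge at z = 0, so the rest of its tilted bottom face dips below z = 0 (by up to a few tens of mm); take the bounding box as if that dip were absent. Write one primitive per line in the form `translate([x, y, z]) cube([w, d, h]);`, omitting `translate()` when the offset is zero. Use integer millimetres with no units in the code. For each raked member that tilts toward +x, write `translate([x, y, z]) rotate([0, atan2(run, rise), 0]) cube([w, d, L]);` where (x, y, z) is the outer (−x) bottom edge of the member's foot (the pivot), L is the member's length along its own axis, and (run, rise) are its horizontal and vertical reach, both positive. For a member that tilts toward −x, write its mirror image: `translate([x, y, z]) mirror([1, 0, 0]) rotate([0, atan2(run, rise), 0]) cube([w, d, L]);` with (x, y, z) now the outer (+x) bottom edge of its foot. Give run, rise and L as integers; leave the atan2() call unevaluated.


translate([276, 0, 805]) cube([84, 1209, 61]);
translate([0, 41, 0]) rotate([0, atan2(276, 805), 0]) cube([41, 37, 851]);
translate([636, 41, 0]) mirror([1, 0, 0]) rotate([0, atan2(276, 805), 0]) cube([41, 37, 851]);
translate([0, 1131, 0]) rotate([0, atan2(276, 805), 0]) cube([41, 37, 851]);
translate([636, 1131, 0]) mirror([1, 0, 0]) rotate([0, atan2(276, 805), 0]) cube([41, 37, 851]);


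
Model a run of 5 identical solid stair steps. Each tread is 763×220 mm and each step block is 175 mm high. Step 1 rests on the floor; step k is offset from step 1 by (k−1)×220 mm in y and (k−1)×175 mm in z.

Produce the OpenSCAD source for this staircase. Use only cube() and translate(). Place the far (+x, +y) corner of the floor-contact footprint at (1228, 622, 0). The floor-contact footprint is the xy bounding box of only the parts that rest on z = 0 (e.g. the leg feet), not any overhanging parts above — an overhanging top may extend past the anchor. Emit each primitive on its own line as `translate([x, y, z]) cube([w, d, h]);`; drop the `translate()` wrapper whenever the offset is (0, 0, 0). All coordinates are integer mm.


translate([465, 402, 0]) cube([763, 220, 175]);
translate([465, 622, 175]) cube([763, 220, 175]);
translate([465, 842, 350]) cube([763, 220, 175]);
translate([465, 1062, 525]) cube([763, 220, 175]);
translate([465, 1282, 700]) cube([763, 220, 175]);


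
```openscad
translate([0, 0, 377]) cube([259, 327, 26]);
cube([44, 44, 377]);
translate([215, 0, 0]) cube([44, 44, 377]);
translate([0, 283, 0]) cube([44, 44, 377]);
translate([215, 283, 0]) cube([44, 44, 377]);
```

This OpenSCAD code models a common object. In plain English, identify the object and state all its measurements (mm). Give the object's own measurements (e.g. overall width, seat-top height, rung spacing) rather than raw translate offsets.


A simple wooden stool: a rectangular seat 259 mm (x) by 327 mm (y), 26 mm thick, top face at z = 403 mm, on four square legs, each 44×44 mm in cross-section. The legs rest on z = 0, each flush with a corner of the seat.


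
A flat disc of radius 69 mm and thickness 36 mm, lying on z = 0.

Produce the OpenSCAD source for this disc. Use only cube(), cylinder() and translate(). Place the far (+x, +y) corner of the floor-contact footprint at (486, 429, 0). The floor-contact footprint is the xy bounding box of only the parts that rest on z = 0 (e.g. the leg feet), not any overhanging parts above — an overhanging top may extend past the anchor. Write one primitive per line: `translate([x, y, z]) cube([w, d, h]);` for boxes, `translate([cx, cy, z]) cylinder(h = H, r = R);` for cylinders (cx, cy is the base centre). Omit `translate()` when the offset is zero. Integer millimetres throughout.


translate([417, 360, 0]) cylinder(h = 36, r = 69);


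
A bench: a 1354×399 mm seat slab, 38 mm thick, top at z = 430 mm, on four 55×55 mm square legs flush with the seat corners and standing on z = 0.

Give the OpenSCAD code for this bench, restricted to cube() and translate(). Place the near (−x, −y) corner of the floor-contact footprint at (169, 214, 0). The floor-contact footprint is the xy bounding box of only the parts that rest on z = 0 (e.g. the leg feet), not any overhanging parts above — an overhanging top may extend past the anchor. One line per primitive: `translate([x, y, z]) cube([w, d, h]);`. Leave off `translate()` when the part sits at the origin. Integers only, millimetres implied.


// leg_h = 430 − 38 = 392
translate([169, 214, 392]) cube([1354, 399, 38]);
translate([169, 214, 0]) cube([55, 55, 392]);
translate([169, 558, 0]) cube([55, 55, 392]);
translate([1468, 214, 0]) cube([55, 55, 392]);
translate([1468, 558, 0]) cube([55, 55, 392]);


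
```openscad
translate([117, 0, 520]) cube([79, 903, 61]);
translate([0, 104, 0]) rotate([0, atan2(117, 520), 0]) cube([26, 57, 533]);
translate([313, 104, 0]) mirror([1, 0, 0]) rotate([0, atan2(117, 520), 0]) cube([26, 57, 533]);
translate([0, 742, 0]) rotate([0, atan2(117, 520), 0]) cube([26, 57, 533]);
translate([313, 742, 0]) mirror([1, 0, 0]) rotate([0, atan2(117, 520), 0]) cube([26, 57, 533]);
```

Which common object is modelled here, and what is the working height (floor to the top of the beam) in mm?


A sawhorse. The overall height is 581 mm.

A beam across two mirrored pairs of raked legs — a sawhorse. The beam's underside is at z = 520 (matching the legs' vertical rise in atan2(117, 520)) and the beam is 61 mm tall, so its top is at 520 + 61 = 581 mm. The raked legs top out at the beam's underside, so that is the highest point.


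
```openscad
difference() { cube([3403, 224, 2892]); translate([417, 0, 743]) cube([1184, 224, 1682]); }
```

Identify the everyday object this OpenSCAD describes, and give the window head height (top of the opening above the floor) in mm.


A wall with a window opening. The window head height is 2425 mm.

A wall with a rectangular opening subtracted — a window. Sill at z = 743, opening 1682 mm tall, so the head is at 743 + 1682 = 2425 mm.


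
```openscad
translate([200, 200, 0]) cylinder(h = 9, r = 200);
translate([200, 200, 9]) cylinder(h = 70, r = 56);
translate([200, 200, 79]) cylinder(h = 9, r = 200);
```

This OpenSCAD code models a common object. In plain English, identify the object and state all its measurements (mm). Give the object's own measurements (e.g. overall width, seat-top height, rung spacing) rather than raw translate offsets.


A spool: two coaxial disc flanges of radius 200 mm and thickness 9 mm, joined by a core cylinder of radius 56 mm and height 70 mm. The lower flange rests on z = 0 and the three cylinders share a vertical axis.


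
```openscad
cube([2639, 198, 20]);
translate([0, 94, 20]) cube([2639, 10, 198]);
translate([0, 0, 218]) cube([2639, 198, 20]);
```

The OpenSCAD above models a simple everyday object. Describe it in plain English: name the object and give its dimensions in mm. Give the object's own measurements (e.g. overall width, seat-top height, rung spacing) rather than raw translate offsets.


An I-beam lying along x, 2639 mm long. Overall section height 238 mm. Two flanges 198 mm wide (y) and 20 mm thick, one on the floor and one at the top; a web 10 mm thick runs between them, centred on the flange width.


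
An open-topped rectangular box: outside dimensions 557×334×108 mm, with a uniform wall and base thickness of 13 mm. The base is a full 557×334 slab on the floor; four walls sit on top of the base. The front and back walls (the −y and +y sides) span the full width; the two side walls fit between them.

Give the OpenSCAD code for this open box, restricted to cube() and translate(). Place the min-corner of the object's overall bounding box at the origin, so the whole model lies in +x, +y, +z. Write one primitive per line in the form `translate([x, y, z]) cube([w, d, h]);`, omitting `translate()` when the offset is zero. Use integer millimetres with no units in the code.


cube([557, 334, 13]);
translate([0, 0, 13]) cube([557, 13, 95]);
translate([0, 321, 13]) cube([557, 13, 95]);
translate([0, 13, 13]) cube([13, 308, 95]);
translate([544, 13, 13]) cube([13, 308, 95]);


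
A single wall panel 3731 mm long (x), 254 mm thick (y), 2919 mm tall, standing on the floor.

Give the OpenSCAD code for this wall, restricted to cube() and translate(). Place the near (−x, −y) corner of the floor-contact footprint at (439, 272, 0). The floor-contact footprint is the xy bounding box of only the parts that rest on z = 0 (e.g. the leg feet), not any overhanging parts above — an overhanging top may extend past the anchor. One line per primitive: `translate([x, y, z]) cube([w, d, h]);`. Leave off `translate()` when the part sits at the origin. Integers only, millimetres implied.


translate([439, 272, 0]) cube([3731, 254, 2919]);


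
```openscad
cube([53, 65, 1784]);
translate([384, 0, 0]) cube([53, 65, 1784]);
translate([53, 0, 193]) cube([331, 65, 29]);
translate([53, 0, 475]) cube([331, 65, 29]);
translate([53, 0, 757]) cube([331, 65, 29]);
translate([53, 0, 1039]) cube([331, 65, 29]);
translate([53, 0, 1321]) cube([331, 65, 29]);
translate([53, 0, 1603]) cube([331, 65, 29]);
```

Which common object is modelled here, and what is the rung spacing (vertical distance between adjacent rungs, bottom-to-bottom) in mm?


A ladder. The rung spacing is 282 mm.

Two tall 53×65 posts with 6 short bars between them — a ladder. Adjacent rungs sit at z = 193 and z = 475, so the spacing is 475 − 193 = 282 mm.


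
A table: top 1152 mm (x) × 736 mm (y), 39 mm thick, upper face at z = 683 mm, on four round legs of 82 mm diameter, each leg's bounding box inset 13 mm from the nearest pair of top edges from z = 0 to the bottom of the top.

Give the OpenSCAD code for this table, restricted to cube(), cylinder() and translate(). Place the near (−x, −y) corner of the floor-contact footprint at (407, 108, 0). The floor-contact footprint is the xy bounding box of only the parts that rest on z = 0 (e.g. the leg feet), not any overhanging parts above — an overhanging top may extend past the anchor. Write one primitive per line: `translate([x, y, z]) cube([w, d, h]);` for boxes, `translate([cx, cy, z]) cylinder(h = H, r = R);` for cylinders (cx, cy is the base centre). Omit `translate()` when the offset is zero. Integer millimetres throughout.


translate([394, 95, 644]) cube([1152, 736, 39]);
translate([448, 149, 0]) cylinder(h = 644, r = 41);
translate([1492, 149, 0]) cylinder(h = 644, r = 41);
translate([448, 777, 0]) cylinder(h = 644, r = 41);
translate([1492, 777, 0]) cylinder(h = 644, r = 41);


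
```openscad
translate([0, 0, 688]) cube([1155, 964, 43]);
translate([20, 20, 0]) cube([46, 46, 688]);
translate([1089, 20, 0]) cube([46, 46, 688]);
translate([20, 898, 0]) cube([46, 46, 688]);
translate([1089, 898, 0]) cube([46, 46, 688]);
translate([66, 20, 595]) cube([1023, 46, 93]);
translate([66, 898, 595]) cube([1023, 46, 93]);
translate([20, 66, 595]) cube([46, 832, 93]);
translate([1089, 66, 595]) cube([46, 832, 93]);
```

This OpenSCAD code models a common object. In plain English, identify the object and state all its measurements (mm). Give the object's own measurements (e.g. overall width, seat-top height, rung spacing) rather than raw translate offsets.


A rectangular dining table. The top is 1155×964×43 mm with its upper surface at z = 731 mm. It stands on four 46×46 mm square legs, each inset 20 mm from the nearest pair of top edges, running from the floor to the underside of the top. Four apron rails, 46 mm thick and 93 mm tall, run between adjacent legs with their top edges flush with the underside of the top and their outer faces flush with the legs' outer faces.


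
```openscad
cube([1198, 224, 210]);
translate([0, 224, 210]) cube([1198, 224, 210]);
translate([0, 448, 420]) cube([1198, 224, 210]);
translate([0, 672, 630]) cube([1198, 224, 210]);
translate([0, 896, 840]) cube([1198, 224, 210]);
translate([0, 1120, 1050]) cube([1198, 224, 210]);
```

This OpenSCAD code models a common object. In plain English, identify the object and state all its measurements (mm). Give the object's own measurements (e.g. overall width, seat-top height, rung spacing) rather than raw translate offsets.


A straight staircase of 6 solid steps. Each step is 1198 mm wide (x), 224 mm deep (y, the going) and 210 mm tall (the rise). The first step rests on the floor; each subsequent step sits one going further in +y and one rise higher in +z, directly behind and above the previous step with no overlap.


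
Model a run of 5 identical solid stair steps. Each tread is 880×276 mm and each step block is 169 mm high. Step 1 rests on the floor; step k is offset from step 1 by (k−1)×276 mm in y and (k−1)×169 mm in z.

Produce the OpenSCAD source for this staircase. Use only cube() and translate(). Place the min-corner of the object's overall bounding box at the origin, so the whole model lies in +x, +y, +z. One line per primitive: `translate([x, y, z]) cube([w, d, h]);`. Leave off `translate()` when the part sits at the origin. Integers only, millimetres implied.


cube([880, 276, 169]);
translate([0, 276, 169]) cube([880, 276, 169]);
translate([0, 552, 338]) cube([880, 276, 169]);
translate([0, 828, 507]) cube([880, 276, 169]);
translate([0, 1104, 676]) cube([880, 276, 169]);


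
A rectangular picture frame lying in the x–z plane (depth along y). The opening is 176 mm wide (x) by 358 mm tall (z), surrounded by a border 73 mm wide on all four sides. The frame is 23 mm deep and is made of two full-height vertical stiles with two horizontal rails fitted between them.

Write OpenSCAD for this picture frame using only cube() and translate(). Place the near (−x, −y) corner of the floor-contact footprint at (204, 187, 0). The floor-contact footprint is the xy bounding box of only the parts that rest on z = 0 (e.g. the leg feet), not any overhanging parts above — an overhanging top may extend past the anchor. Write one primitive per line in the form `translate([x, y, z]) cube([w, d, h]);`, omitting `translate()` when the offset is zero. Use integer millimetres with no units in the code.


translate([204, 187, 0]) cube([73, 23, 504]);
translate([453, 187, 0]) cube([73, 23, 504]);
translate([277, 187, 0]) cube([176, 23, 73]);
translate([277, 187, 431]) cube([176, 23, 73]);


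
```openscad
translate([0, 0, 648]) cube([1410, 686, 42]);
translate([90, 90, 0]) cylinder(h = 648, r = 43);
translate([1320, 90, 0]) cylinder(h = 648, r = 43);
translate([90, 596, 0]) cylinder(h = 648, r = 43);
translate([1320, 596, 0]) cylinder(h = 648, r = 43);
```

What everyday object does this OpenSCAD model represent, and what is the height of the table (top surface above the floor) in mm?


A table. The table height is 690 mm.

A 1410×686×42 slab sits at z = 648 on four Ø86 mm round legs — a table. The top surface is at 648 + 42 = 690 mm.


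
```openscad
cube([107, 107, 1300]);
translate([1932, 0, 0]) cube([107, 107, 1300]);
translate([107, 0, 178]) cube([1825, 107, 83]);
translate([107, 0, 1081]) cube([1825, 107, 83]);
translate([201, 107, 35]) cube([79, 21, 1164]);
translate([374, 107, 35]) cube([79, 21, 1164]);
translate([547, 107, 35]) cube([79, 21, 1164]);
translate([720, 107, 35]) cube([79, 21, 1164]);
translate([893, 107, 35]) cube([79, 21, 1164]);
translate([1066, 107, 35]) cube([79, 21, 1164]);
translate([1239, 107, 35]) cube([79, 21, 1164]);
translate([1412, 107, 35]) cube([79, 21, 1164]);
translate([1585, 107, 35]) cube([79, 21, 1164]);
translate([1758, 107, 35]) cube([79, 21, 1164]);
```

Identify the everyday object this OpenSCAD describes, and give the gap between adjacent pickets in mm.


A fence section. The picket gap is 94 mm.

Two posts, two rails, 10 pickets — a fence section. Span 1825 mm holds 10 pickets of 79 mm with 11 equal gaps: ⌊(1825 − 10·79) / 11⌋ = 94 mm.


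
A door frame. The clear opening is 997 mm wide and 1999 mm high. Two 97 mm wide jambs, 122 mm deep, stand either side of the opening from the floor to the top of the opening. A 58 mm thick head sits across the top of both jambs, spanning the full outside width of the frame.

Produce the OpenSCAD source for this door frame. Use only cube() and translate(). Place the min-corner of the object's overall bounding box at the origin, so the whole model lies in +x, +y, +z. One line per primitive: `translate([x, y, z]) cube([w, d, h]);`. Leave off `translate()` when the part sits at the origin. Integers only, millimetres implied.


cube([97, 122, 1999]);
translate([1094, 0, 0]) cube([97, 122, 1999]);
translate([0, 0, 1999]) cube([1191, 122, 58]);


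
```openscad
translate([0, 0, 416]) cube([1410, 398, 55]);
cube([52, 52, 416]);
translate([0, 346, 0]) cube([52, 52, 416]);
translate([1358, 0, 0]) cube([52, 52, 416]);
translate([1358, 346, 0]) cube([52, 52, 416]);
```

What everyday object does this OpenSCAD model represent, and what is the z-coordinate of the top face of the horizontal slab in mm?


A bench. The seat-top height is 471 mm.

A long slab on four corner posts — a bench. The slab sits at z = 416 with thickness 55, so the top is 416 + 55 = 471 mm.


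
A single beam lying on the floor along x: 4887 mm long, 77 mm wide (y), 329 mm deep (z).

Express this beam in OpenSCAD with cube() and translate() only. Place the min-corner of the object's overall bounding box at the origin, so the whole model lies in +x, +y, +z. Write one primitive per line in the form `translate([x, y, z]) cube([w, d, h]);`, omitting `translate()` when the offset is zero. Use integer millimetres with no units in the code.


cube([4887, 77, 329]);


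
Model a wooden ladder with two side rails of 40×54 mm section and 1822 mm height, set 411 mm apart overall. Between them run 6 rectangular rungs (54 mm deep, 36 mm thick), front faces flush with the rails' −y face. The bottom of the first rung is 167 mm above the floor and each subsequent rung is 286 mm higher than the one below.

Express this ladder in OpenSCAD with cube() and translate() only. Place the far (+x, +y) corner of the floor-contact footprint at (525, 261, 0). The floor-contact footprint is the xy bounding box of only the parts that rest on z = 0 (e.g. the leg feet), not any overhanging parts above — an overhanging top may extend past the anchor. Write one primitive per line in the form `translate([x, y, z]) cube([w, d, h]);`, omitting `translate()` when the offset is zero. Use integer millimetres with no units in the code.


// rung span = 411 - 2*40 = 331
// rung[k] z = 167 + k*286
translate([114, 207, 0]) cube([40, 54, 1822]);
translate([485, 207, 0]) cube([40, 54, 1822]);
translate([154, 207, 167]) cube([331, 54, 36]);
translate([154, 207, 453]) cube([331, 54, 36]);
translate([154, 207, 739]) cube([331, 54, 36]);
translate([154, 207, 1025]) cube([331, 54, 36]);
translate([154, 207, 1311]) cube([331, 54, 36]);
translate([154, 207, 1597]) cube([331, 54, 36]);
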